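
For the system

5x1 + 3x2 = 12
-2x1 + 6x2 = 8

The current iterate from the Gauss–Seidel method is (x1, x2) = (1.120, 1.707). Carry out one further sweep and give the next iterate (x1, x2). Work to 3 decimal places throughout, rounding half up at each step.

(1.376, 1.792)

One sweep:
  x1 = (12 - (3)·1.707) / (5) = 1.376
  x2 = (8 - (-2)·1.376) / (6) = 1.792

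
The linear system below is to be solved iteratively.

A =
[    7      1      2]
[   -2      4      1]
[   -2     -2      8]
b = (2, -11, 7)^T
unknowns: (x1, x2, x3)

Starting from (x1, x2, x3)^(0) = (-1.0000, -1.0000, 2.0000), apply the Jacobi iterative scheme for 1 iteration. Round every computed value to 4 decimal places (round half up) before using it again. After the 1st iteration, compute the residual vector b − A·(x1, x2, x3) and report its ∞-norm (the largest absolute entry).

Iteration 1:
  x1 = (2 - (1)·-1.0000 - (2)·2.0000) / (7) = -0.1429
  x2 = (-11 - (-2)·-1.0000 - (1)·2.0000) / (4) = -3.7500
  x3 = (7 - (-2)·-1.0000 - (-2)·-1.0000) / (8) = 0.3750
Residual b − A·x = (6.0003, 3.3392, -3.7858); ∞-norm = 6.0003

6.0003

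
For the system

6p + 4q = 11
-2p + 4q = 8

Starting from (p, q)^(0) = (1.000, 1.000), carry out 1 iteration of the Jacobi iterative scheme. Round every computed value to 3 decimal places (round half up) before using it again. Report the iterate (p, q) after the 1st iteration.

(1.167, 2.500)

Iteration 1:
  p = (11 - (4)·1.000) / (6) = 1.167
  q = (8 - (-2)·1.000) / (4) = 2.500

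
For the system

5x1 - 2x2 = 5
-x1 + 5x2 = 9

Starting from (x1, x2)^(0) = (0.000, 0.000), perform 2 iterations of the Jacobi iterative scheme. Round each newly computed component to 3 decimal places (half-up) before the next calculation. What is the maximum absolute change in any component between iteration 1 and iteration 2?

Iteration 1:
  x1 = (5 - (-2)·0.000) / (5) = 1.000
  x2 = (9 - (-1)·0.000) / (5) = 1.800
Iteration 2:
  x1 = (5 - (-2)·1.800) / (5) = 1.720
  x2 = (9 - (-1)·1.000) / (5) = 2.000
Change: (0.720, 0.200) → max |·| = 0.720

0.720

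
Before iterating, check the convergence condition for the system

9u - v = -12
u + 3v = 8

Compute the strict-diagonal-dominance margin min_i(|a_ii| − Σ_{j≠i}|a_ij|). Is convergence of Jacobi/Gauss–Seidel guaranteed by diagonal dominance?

row 1: |9| − (1) = 8
row 2: |3| − (1) = 2
minimum over rows = 2 → strictly diagonally dominant (convergence guaranteed)

2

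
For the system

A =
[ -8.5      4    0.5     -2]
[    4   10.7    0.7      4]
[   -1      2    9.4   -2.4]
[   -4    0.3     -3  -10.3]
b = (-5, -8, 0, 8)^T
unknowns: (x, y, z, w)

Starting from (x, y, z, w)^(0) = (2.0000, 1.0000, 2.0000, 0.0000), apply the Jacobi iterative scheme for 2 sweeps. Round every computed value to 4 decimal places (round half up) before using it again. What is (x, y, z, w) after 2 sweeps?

(0.3187, -0.3999, -0.0667, -1.2810)

Iteration 1:
  x = (-5 - (4)·1.0000 - (0.5)·2.0000 - (-2)·0.0000) / (-8.5) = 1.1765
  y = (-8 - (4)·2.0000 - (0.7)·2.0000 - (4)·0.0000) / (10.7) = -1.6262
  z = (0 - (-1)·2.0000 - (2)·1.0000 - (-2.4)·0.0000) / (9.4) = 0.0000
  w = (8 - (-4)·2.0000 - (0.3)·1.0000 - (-3)·2.0000) / (-10.3) = -2.1068
Iteration 2:
  x = (-5 - (4)·-1.6262 - (0.5)·0.0000 - (-2)·-2.1068) / (-8.5) = 0.3187
  y = (-8 - (4)·1.1765 - (0.7)·0.0000 - (4)·-2.1068) / (10.7) = -0.3999
  z = (0 - (-1)·1.1765 - (2)·-1.6262 - (-2.4)·-2.1068) / (9.4) = -0.0667
  w = (8 - (-4)·1.1765 - (0.3)·-1.6262 - (-3)·0.0000) / (-10.3) = -1.2810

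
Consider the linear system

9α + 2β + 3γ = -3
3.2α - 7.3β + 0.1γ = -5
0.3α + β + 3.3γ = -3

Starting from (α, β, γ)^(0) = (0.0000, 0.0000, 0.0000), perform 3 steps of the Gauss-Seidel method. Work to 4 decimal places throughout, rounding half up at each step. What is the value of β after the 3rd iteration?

Iteration 1:
  α = (-3 - (2)·0.0000 - (3)·0.0000) / (9) = -0.3333
  β = (-5 - (3.2)·-0.3333 - (0.1)·0.0000) / (-7.3) = 0.5388
  γ = (-3 - (0.3)·-0.3333 - (1)·0.5388) / (3.3) = -1.0421
Iteration 2:
  α = (-3 - (2)·0.5388 - (3)·-1.0421) / (9) = -0.1057
  β = (-5 - (3.2)·-0.1057 - (0.1)·-1.0421) / (-7.3) = 0.6243
  γ = (-3 - (0.3)·-0.1057 - (1)·0.6243) / (3.3) = -1.0887
Iteration 3:
  α = (-3 - (2)·0.6243 - (3)·-1.0887) / (9) = -0.1092
  β = (-5 - (3.2)·-0.1092 - (0.1)·-1.0887) / (-7.3) = 0.6221
  γ = (-3 - (0.3)·-0.1092 - (1)·0.6221) / (3.3) = -1.0877

0.6221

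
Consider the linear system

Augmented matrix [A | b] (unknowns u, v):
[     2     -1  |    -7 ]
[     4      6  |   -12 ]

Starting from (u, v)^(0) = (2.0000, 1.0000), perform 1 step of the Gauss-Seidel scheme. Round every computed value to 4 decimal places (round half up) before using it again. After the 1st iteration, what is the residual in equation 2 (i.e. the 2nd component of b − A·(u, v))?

Iteration 1:
  u = (-7 - (-1)·1.0000) / (2) = -3.0000
  v = (-12 - (4)·-3.0000) / (6) = 0.0000
Residual b − A·x = (-1.0000, 0.0000)

0.0000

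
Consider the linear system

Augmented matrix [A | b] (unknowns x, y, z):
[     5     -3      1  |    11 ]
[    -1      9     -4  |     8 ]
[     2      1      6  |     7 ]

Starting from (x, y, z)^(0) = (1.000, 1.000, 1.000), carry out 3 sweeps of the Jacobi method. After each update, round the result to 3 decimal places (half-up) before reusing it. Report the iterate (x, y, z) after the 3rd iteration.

Iteration 1:
  x = (11 - (-3)·1.000 - (1)·1.000) / (5) = 2.600
  y = (8 - (-1)·1.000 - (-4)·1.000) / (9) = 1.444
  z = (7 - (2)·1.000 - (1)·1.000) / (6) = 0.667
Iteration 2:
  x = (11 - (-3)·1.444 - (1)·0.667) / (5) = 2.933
  y = (8 - (-1)·2.600 - (-4)·0.667) / (9) = 1.474
  z = (7 - (2)·2.600 - (1)·1.444) / (6) = 0.059
Iteration 3:
  x = (11 - (-3)·1.474 - (1)·0.059) / (5) = 3.073
  y = (8 - (-1)·2.933 - (-4)·0.059) / (9) = 1.241
  z = (7 - (2)·2.933 - (1)·1.474) / (6) = -0.057

(3.073, 1.241, -0.057)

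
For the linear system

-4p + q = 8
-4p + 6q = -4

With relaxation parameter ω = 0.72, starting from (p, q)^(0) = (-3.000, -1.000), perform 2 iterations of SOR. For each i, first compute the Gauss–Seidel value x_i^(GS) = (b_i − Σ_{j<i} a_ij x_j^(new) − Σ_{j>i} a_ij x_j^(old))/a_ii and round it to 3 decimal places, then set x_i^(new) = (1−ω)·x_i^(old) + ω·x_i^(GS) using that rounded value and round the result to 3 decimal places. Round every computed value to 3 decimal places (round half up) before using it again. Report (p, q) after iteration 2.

Iteration 1:
  p: GS value = (8 - (1)·-1.000) / (-4) = -2.250;  p ← (1−ω)·-3.000 + ω·-2.250 = -2.460
  q: GS value = (-4 - (-4)·-2.460) / (6) = -2.307;  q ← (1−ω)·-1.000 + ω·-2.307 = -1.941
Iteration 2:
  p: GS value = (8 - (1)·-1.941) / (-4) = -2.485;  p ← (1−ω)·-2.460 + ω·-2.485 = -2.478
  q: GS value = (-4 - (-4)·-2.478) / (6) = -2.319;  q ← (1−ω)·-1.941 + ω·-2.319 = -2.213

(-2.478, -2.213)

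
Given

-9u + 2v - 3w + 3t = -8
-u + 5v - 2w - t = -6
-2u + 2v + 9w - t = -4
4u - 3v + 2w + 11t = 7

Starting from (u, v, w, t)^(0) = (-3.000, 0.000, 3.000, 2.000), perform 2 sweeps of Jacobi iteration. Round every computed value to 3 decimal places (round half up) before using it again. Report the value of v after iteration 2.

Iteration 1:
  u = (-8 - (2)·0.000 - (-3)·3.000 - (3)·2.000) / (-9) = 0.556
  v = (-6 - (-1)·-3.000 - (-2)·3.000 - (-1)·2.000) / (5) = -0.200
  w = (-4 - (-2)·-3.000 - (2)·0.000 - (-1)·2.000) / (9) = -0.889
  t = (7 - (4)·-3.000 - (-3)·0.000 - (2)·3.000) / (11) = 1.182
Iteration 2:
  u = (-8 - (2)·-0.200 - (-3)·-0.889 - (3)·1.182) / (-9) = 1.535
  v = (-6 - (-1)·0.556 - (-2)·-0.889 - (-1)·1.182) / (5) = -1.208
  w = (-4 - (-2)·0.556 - (2)·-0.200 - (-1)·1.182) / (9) = -0.145
  t = (7 - (4)·0.556 - (-3)·-0.200 - (2)·-0.889) / (11) = 0.541

-1.208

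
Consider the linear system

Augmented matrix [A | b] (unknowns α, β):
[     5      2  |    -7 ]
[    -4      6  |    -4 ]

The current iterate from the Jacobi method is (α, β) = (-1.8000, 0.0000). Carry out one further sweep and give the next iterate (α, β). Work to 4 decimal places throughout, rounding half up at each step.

One sweep:
  α = (-7 - (2)·0.0000) / (5) = -1.4000
  β = (-4 - (-4)·-1.8000) / (6) = -1.8667

(-1.4000, -1.8667)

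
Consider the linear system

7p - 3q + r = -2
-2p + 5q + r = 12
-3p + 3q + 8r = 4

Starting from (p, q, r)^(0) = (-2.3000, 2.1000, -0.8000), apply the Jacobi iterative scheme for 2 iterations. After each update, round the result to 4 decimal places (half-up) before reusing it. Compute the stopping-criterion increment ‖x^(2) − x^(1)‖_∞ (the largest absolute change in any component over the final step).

Iteration 1:
  p = (-2 - (-3)·2.1000 - (1)·-0.8000) / (7) = 0.7286
  q = (12 - (-2)·-2.3000 - (1)·-0.8000) / (5) = 1.6400
  r = (4 - (-3)·-2.3000 - (3)·2.1000) / (8) = -1.1500
Iteration 2:
  p = (-2 - (-3)·1.6400 - (1)·-1.1500) / (7) = 0.5814
  q = (12 - (-2)·0.7286 - (1)·-1.1500) / (5) = 2.9214
  r = (4 - (-3)·0.7286 - (3)·1.6400) / (8) = 0.1582
Change: (-0.1472, 1.2814, 1.3082) → max |·| = 1.3082

1.3082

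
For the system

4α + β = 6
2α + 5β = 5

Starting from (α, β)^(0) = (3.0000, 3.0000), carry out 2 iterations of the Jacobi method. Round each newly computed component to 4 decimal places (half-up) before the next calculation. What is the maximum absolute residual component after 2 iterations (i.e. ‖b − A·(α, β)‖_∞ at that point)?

1.6000

Iteration 1:
  α = (6 - (1)·3.0000) / (4) = 0.7500
  β = (5 - (2)·3.0000) / (5) = -0.2000
Iteration 2:
  α = (6 - (1)·-0.2000) / (4) = 1.5500
  β = (5 - (2)·0.7500) / (5) = 0.7000
Residual b − A·x = (-0.9000, -1.6000); ∞-norm = 1.6000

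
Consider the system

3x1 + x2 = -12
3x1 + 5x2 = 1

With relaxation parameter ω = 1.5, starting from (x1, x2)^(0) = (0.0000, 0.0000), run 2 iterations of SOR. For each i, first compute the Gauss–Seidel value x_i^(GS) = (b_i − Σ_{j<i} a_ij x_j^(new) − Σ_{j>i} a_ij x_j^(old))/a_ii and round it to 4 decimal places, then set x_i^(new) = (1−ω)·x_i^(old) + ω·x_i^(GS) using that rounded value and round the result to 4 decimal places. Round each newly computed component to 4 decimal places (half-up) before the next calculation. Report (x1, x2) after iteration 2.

(-5.8500, 2.7150)

Iteration 1:
  x1: GS value = (-12 - (1)·0.0000) / (3) = -4.0000;  x1 ← (1−ω)·0.0000 + ω·-4.0000 = -6.0000
  x2: GS value = (1 - (3)·-6.0000) / (5) = 3.8000;  x2 ← (1−ω)·0.0000 + ω·3.8000 = 5.7000
Iteration 2:
  x1: GS value = (-12 - (1)·5.7000) / (3) = -5.9000;  x1 ← (1−ω)·-6.0000 + ω·-5.9000 = -5.8500
  x2: GS value = (1 - (3)·-5.8500) / (5) = 3.7100;  x2 ← (1−ω)·5.7000 + ω·3.7100 = 2.7150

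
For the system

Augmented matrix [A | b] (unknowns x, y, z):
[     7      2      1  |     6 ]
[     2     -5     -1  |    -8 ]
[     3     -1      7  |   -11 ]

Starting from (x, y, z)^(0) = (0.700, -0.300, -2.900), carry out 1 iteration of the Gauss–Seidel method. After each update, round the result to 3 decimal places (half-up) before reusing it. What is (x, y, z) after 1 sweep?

Iteration 1:
  x = (6 - (2)·-0.300 - (1)·-2.900) / (7) = 1.357
  y = (-8 - (2)·1.357 - (-1)·-2.900) / (-5) = 2.723
  z = (-11 - (3)·1.357 - (-1)·2.723) / (7) = -1.764

(1.357, 2.723, -1.764)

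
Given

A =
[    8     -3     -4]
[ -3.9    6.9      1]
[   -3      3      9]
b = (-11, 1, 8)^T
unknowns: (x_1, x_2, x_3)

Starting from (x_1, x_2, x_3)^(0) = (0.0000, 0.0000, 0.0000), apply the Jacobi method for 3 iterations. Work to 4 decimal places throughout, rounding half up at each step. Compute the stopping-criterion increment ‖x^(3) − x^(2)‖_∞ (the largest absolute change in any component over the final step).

Iteration 1:
  x_1 = (-11 - (-3)·0.0000 - (-4)·0.0000) / (8) = -1.3750
  x_2 = (1 - (-3.9)·0.0000 - (1)·0.0000) / (6.9) = 0.1449
  x_3 = (8 - (-3)·0.0000 - (3)·0.0000) / (9) = 0.8889
Iteration 2:
  x_1 = (-11 - (-3)·0.1449 - (-4)·0.8889) / (8) = -0.8762
  x_2 = (1 - (-3.9)·-1.3750 - (1)·0.8889) / (6.9) = -0.7611
  x_3 = (8 - (-3)·-1.3750 - (3)·0.1449) / (9) = 0.3823
Iteration 3:
  x_1 = (-11 - (-3)·-0.7611 - (-4)·0.3823) / (8) = -1.4693
  x_2 = (1 - (-3.9)·-0.8762 - (1)·0.3823) / (6.9) = -0.4057
  x_3 = (8 - (-3)·-0.8762 - (3)·-0.7611) / (9) = 0.8505
Change: (-0.5931, 0.3554, 0.4682) → max |·| = 0.5931

0.5931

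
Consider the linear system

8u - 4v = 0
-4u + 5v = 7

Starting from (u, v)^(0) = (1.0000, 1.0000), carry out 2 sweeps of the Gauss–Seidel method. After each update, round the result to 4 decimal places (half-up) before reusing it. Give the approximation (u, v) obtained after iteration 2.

Iteration 1:
  u = (0 - (-4)·1.0000) / (8) = 0.5000
  v = (7 - (-4)·0.5000) / (5) = 1.8000
Iteration 2:
  u = (0 - (-4)·1.8000) / (8) = 0.9000
  v = (7 - (-4)·0.9000) / (5) = 2.1200

(0.9000, 2.1200)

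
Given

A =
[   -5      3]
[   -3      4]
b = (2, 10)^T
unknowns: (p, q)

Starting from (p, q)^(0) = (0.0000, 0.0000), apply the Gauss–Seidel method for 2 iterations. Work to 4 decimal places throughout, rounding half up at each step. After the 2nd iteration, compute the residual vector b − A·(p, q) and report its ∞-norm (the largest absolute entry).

2.9700

Iteration 1:
  p = (2 - (3)·0.0000) / (-5) = -0.4000
  q = (10 - (-3)·-0.4000) / (4) = 2.2000
Iteration 2:
  p = (2 - (3)·2.2000) / (-5) = 0.9200
  q = (10 - (-3)·0.9200) / (4) = 3.1900
Residual b − A·x = (-2.9700, 0.0000); ∞-norm = 2.9700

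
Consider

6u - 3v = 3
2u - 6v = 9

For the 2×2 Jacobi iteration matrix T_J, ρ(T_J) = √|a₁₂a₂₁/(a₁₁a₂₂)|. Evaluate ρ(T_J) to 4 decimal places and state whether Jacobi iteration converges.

a₁₂a₂₁/(a₁₁a₂₂) = (-3)·(2) / ((6)·(-6)) = 0.166667
ρ = √|0.166667| = √0.166667 = 0.4082
ρ < 1, so Jacobi converges

0.4082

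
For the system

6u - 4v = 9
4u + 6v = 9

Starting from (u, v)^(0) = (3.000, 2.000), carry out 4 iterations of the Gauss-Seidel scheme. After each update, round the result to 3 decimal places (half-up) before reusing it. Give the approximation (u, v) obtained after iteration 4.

Iteration 1:
  u = (9 - (-4)·2.000) / (6) = 2.833
  v = (9 - (4)·2.833) / (6) = -0.389
Iteration 2:
  u = (9 - (-4)·-0.389) / (6) = 1.241
  v = (9 - (4)·1.241) / (6) = 0.673
Iteration 3:
  u = (9 - (-4)·0.673) / (6) = 1.949
  v = (9 - (4)·1.949) / (6) = 0.201
Iteration 4:
  u = (9 - (-4)·0.201) / (6) = 1.634
  v = (9 - (4)·1.634) / (6) = 0.411

(1.634, 0.411)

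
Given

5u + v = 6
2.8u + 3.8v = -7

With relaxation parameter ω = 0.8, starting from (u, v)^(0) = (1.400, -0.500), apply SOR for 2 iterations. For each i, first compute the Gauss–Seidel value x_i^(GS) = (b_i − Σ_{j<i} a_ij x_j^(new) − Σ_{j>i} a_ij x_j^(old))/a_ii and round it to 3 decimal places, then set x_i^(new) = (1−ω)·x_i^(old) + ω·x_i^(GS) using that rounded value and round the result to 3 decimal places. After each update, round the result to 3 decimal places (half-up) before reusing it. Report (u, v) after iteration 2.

Iteration 1:
  u: GS value = (6 - (1)·-0.500) / (5) = 1.300;  u ← (1−ω)·1.400 + ω·1.300 = 1.320
  v: GS value = (-7 - (2.8)·1.320) / (3.8) = -2.815;  v ← (1−ω)·-0.500 + ω·-2.815 = -2.352
Iteration 2:
  u: GS value = (6 - (1)·-2.352) / (5) = 1.670;  u ← (1−ω)·1.320 + ω·1.670 = 1.600
  v: GS value = (-7 - (2.8)·1.600) / (3.8) = -3.021;  v ← (1−ω)·-2.352 + ω·-3.021 = -2.887

(1.600, -2.887)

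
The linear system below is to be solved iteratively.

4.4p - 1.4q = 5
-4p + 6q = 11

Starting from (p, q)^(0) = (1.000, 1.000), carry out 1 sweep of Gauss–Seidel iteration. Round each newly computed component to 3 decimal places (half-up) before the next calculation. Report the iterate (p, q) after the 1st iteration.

Iteration 1:
  p = (5 - (-1.4)·1.000) / (4.4) = 1.455
  q = (11 - (-4)·1.455) / (6) = 2.803

(1.455, 2.803)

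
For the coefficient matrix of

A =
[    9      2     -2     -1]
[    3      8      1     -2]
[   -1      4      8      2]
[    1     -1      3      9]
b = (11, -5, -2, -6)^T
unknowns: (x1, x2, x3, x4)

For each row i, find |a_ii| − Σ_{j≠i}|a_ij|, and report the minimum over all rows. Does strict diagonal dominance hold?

row 1: |9| − (2+2+1) = 4
row 2: |8| − (3+1+2) = 2
row 3: |8| − (1+4+2) = 1
row 4: |9| − (1+1+3) = 4
minimum over rows = 1 → strictly diagonally dominant (convergence guaranteed)

1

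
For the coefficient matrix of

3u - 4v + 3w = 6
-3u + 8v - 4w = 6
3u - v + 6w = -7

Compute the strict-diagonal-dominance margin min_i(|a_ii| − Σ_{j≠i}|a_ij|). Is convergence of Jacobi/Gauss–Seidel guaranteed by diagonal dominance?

row 1: |3| − (4+3) = -4
row 2: |8| − (3+4) = 1
row 3: |6| − (3+1) = 2
minimum over rows = -4 → not strictly diagonally dominant

-4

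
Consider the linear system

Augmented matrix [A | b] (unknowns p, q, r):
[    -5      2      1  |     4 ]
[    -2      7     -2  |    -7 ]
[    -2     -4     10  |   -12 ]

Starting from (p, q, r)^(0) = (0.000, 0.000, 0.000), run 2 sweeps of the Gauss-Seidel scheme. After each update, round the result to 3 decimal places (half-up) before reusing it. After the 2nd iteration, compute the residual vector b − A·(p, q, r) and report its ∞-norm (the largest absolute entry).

2.032

Iteration 1:
  p = (4 - (2)·0.000 - (1)·0.000) / (-5) = -0.800
  q = (-7 - (-2)·-0.800 - (-2)·0.000) / (7) = -1.229
  r = (-12 - (-2)·-0.800 - (-4)·-1.229) / (10) = -1.852
Iteration 2:
  p = (4 - (2)·-1.229 - (1)·-1.852) / (-5) = -1.662
  q = (-7 - (-2)·-1.662 - (-2)·-1.852) / (7) = -2.004
  r = (-12 - (-2)·-1.662 - (-4)·-2.004) / (10) = -2.334
Residual b − A·x = (2.032, -0.964, 0.000); ∞-norm = 2.032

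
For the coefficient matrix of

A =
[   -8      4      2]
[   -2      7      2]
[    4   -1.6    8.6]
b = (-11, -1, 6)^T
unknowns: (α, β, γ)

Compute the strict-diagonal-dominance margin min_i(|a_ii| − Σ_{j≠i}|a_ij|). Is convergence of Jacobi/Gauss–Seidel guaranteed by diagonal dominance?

2

row 1: |-8| − (4+2) = 2
row 2: |7| − (2+2) = 3
row 3: |8.6| − (4+1.6) = 3
minimum over rows = 2 → strictly diagonally dominant (convergence guaranteed)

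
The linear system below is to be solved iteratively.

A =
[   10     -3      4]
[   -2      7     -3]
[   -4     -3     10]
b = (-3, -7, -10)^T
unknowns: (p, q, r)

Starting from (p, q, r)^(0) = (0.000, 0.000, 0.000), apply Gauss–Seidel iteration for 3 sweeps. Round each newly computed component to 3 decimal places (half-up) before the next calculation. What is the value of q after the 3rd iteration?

-1.700

Iteration 1:
  p = (-3 - (-3)·0.000 - (4)·0.000) / (10) = -0.300
  q = (-7 - (-2)·-0.300 - (-3)·0.000) / (7) = -1.086
  r = (-10 - (-4)·-0.300 - (-3)·-1.086) / (10) = -1.446
Iteration 2:
  p = (-3 - (-3)·-1.086 - (4)·-1.446) / (10) = -0.047
  q = (-7 - (-2)·-0.047 - (-3)·-1.446) / (7) = -1.633
  r = (-10 - (-4)·-0.047 - (-3)·-1.633) / (10) = -1.509
Iteration 3:
  p = (-3 - (-3)·-1.633 - (4)·-1.509) / (10) = -0.186
  q = (-7 - (-2)·-0.186 - (-3)·-1.509) / (7) = -1.700
  r = (-10 - (-4)·-0.186 - (-3)·-1.700) / (10) = -1.584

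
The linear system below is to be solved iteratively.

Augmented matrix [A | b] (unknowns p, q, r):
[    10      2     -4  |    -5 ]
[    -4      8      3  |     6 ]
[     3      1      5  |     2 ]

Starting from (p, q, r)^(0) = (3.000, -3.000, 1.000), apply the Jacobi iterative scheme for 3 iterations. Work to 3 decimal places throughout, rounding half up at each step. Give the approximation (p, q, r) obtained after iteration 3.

(-0.870, 0.256, 0.857)

Iteration 1:
  p = (-5 - (2)·-3.000 - (-4)·1.000) / (10) = 0.500
  q = (6 - (-4)·3.000 - (3)·1.000) / (8) = 1.875
  r = (2 - (3)·3.000 - (1)·-3.000) / (5) = -0.800
Iteration 2:
  p = (-5 - (2)·1.875 - (-4)·-0.800) / (10) = -1.195
  q = (6 - (-4)·0.500 - (3)·-0.800) / (8) = 1.300
  r = (2 - (3)·0.500 - (1)·1.875) / (5) = -0.275
Iteration 3:
  p = (-5 - (2)·1.300 - (-4)·-0.275) / (10) = -0.870
  q = (6 - (-4)·-1.195 - (3)·-0.275) / (8) = 0.256
  r = (2 - (3)·-1.195 - (1)·1.300) / (5) = 0.857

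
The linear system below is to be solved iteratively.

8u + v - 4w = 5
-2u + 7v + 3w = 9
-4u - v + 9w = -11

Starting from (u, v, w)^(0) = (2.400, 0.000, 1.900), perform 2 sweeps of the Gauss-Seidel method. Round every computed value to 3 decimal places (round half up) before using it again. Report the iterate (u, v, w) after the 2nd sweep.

Iteration 1:
  u = (5 - (1)·0.000 - (-4)·1.900) / (8) = 1.575
  v = (9 - (-2)·1.575 - (3)·1.900) / (7) = 0.921
  w = (-11 - (-4)·1.575 - (-1)·0.921) / (9) = -0.420
Iteration 2:
  u = (5 - (1)·0.921 - (-4)·-0.420) / (8) = 0.300
  v = (9 - (-2)·0.300 - (3)·-0.420) / (7) = 1.551
  w = (-11 - (-4)·0.300 - (-1)·1.551) / (9) = -0.917

(0.300, 1.551, -0.917)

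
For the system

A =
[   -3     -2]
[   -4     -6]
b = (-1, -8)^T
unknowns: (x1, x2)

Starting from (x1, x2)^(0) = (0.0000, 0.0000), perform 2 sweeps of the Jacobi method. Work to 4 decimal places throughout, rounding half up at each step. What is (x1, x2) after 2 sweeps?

Iteration 1:
  x1 = (-1 - (-2)·0.0000) / (-3) = 0.3333
  x2 = (-8 - (-4)·0.0000) / (-6) = 1.3333
Iteration 2:
  x1 = (-1 - (-2)·1.3333) / (-3) = -0.5555
  x2 = (-8 - (-4)·0.3333) / (-6) = 1.1111

(-0.5555, 1.1111)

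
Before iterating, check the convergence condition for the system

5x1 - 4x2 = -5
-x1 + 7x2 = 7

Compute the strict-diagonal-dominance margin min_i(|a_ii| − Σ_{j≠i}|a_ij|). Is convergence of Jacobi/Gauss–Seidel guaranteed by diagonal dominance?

1

row 1: |5| − (4) = 1
row 2: |7| − (1) = 6
minimum over rows = 1 → strictly diagonally dominant (convergence guaranteed)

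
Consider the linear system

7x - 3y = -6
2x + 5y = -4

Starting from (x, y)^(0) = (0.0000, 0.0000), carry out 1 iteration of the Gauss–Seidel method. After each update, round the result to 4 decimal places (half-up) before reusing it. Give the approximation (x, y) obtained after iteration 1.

(-0.8571, -0.4572)

Iteration 1:
  x = (-6 - (-3)·0.0000) / (7) = -0.8571
  y = (-4 - (2)·-0.8571) / (5) = -0.4572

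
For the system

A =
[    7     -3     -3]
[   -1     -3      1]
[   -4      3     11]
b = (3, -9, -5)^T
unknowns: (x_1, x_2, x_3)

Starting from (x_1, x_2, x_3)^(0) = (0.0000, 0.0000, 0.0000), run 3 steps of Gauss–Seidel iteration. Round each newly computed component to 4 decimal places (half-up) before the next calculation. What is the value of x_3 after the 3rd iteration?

Iteration 1:
  x_1 = (3 - (-3)·0.0000 - (-3)·0.0000) / (7) = 0.4286
  x_2 = (-9 - (-1)·0.4286 - (1)·0.0000) / (-3) = 2.8571
  x_3 = (-5 - (-4)·0.4286 - (3)·2.8571) / (11) = -1.0779
Iteration 2:
  x_1 = (3 - (-3)·2.8571 - (-3)·-1.0779) / (7) = 1.1911
  x_2 = (-9 - (-1)·1.1911 - (1)·-1.0779) / (-3) = 2.2437
  x_3 = (-5 - (-4)·1.1911 - (3)·2.2437) / (11) = -0.6333
Iteration 3:
  x_1 = (3 - (-3)·2.2437 - (-3)·-0.6333) / (7) = 1.1187
  x_2 = (-9 - (-1)·1.1187 - (1)·-0.6333) / (-3) = 2.4160
  x_3 = (-5 - (-4)·1.1187 - (3)·2.4160) / (11) = -0.7067

-0.7067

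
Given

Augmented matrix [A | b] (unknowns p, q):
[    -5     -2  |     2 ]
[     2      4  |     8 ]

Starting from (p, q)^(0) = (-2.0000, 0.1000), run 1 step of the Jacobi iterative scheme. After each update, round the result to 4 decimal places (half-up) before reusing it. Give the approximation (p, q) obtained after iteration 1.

Iteration 1:
  p = (2 - (-2)·0.1000) / (-5) = -0.4400
  q = (8 - (2)·-2.0000) / (4) = 3.0000

(-0.4400, 3.0000)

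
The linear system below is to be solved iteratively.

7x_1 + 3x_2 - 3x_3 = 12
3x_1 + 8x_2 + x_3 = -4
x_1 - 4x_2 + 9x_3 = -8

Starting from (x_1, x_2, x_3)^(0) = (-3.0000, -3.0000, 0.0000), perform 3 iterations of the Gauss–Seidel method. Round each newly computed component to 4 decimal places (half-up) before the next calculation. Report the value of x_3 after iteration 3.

Iteration 1:
  x_1 = (12 - (3)·-3.0000 - (-3)·0.0000) / (7) = 3.0000
  x_2 = (-4 - (3)·3.0000 - (1)·0.0000) / (8) = -1.6250
  x_3 = (-8 - (1)·3.0000 - (-4)·-1.6250) / (9) = -1.9444
Iteration 2:
  x_1 = (12 - (3)·-1.6250 - (-3)·-1.9444) / (7) = 1.5774
  x_2 = (-4 - (3)·1.5774 - (1)·-1.9444) / (8) = -0.8485
  x_3 = (-8 - (1)·1.5774 - (-4)·-0.8485) / (9) = -1.4413
Iteration 3:
  x_1 = (12 - (3)·-0.8485 - (-3)·-1.4413) / (7) = 1.4602
  x_2 = (-4 - (3)·1.4602 - (1)·-1.4413) / (8) = -0.8674
  x_3 = (-8 - (1)·1.4602 - (-4)·-0.8674) / (9) = -1.4366

-1.4366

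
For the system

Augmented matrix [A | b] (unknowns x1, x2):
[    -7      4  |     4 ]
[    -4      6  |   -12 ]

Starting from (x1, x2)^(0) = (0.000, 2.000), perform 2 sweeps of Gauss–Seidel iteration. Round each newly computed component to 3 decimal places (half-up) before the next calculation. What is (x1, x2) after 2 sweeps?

Iteration 1:
  x1 = (4 - (4)·2.000) / (-7) = 0.571
  x2 = (-12 - (-4)·0.571) / (6) = -1.619
Iteration 2:
  x1 = (4 - (4)·-1.619) / (-7) = -1.497
  x2 = (-12 - (-4)·-1.497) / (6) = -2.998

(-1.497, -2.998)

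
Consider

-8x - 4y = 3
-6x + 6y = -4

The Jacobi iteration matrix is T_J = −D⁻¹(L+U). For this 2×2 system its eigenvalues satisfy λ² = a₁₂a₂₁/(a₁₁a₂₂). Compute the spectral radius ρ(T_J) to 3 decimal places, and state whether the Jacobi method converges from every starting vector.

0.707

a₁₂a₂₁/(a₁₁a₂₂) = (-4)·(-6) / ((-8)·(6)) = -0.500000
ρ = √|-0.500000| = √0.500000 = 0.707
ρ < 1, so Jacobi converges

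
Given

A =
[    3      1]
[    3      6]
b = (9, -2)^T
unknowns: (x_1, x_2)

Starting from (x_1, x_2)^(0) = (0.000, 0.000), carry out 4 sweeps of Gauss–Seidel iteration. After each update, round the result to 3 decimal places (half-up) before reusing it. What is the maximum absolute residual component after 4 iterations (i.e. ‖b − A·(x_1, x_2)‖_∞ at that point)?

0.008

Iteration 1:
  x_1 = (9 - (1)·0.000) / (3) = 3.000
  x_2 = (-2 - (3)·3.000) / (6) = -1.833
Iteration 2:
  x_1 = (9 - (1)·-1.833) / (3) = 3.611
  x_2 = (-2 - (3)·3.611) / (6) = -2.139
Iteration 3:
  x_1 = (9 - (1)·-2.139) / (3) = 3.713
  x_2 = (-2 - (3)·3.713) / (6) = -2.190
Iteration 4:
  x_1 = (9 - (1)·-2.190) / (3) = 3.730
  x_2 = (-2 - (3)·3.730) / (6) = -2.198
Residual b − A·x = (0.008, -0.002); ∞-norm = 0.008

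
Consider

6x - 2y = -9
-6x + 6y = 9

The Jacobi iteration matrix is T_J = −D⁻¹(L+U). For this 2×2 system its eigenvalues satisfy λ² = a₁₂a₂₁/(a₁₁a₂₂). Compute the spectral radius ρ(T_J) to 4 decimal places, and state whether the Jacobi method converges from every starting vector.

a₁₂a₂₁/(a₁₁a₂₂) = (-2)·(-6) / ((6)·(6)) = 0.333333
ρ = √|0.333333| = √0.333333 = 0.5774
ρ < 1, so Jacobi converges

0.5774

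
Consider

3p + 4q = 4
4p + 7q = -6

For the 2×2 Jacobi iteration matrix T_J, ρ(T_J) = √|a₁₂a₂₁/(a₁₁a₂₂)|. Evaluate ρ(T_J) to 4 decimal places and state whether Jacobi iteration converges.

0.8729

a₁₂a₂₁/(a₁₁a₂₂) = (4)·(4) / ((3)·(7)) = 0.761905
ρ = √|0.761905| = √0.761905 = 0.8729
ρ < 1, so Jacobi converges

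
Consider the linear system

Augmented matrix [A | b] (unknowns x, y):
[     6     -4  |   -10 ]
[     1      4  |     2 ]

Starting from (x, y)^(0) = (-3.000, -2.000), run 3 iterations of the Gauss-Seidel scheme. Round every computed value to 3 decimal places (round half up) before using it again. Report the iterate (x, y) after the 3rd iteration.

(-1.195, 0.799)

Iteration 1:
  x = (-10 - (-4)·-2.000) / (6) = -3.000
  y = (2 - (1)·-3.000) / (4) = 1.250
Iteration 2:
  x = (-10 - (-4)·1.250) / (6) = -0.833
  y = (2 - (1)·-0.833) / (4) = 0.708
Iteration 3:
  x = (-10 - (-4)·0.708) / (6) = -1.195
  y = (2 - (1)·-1.195) / (4) = 0.799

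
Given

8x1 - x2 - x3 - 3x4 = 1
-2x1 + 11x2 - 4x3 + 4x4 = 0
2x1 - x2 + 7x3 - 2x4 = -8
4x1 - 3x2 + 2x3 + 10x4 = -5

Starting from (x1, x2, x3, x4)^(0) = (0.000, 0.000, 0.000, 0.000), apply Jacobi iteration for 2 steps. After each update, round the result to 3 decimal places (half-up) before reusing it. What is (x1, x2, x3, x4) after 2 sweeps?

Iteration 1:
  x1 = (1 - (-1)·0.000 - (-1)·0.000 - (-3)·0.000) / (8) = 0.125
  x2 = (0 - (-2)·0.000 - (-4)·0.000 - (4)·0.000) / (11) = 0.000
  x3 = (-8 - (2)·0.000 - (-1)·0.000 - (-2)·0.000) / (7) = -1.143
  x4 = (-5 - (4)·0.000 - (-3)·0.000 - (2)·0.000) / (10) = -0.500
Iteration 2:
  x1 = (1 - (-1)·0.000 - (-1)·-1.143 - (-3)·-0.500) / (8) = -0.205
  x2 = (0 - (-2)·0.125 - (-4)·-1.143 - (4)·-0.500) / (11) = -0.211
  x3 = (-8 - (2)·0.125 - (-1)·0.000 - (-2)·-0.500) / (7) = -1.321
  x4 = (-5 - (4)·0.125 - (-3)·0.000 - (2)·-1.143) / (10) = -0.321

(-0.205, -0.211, -1.321, -0.321)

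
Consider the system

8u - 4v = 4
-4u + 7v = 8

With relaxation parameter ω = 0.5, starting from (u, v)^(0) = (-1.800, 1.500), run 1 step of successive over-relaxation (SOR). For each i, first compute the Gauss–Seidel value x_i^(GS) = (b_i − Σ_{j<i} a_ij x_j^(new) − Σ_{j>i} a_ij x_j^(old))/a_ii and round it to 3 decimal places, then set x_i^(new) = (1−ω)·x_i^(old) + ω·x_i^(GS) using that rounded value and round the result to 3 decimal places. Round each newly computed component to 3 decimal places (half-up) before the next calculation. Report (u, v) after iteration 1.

(-0.275, 1.243)

Iteration 1:
  u: GS value = (4 - (-4)·1.500) / (8) = 1.250;  u ← (1−ω)·-1.800 + ω·1.250 = -0.275
  v: GS value = (8 - (-4)·-0.275) / (7) = 0.986;  v ← (1−ω)·1.500 + ω·0.986 = 1.243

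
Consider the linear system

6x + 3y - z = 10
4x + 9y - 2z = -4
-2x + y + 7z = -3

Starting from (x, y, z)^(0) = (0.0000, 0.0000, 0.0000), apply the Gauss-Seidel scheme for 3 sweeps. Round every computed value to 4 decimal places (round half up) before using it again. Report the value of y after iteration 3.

-1.4363

Iteration 1:
  x = (10 - (3)·0.0000 - (-1)·0.0000) / (6) = 1.6667
  y = (-4 - (4)·1.6667 - (-2)·0.0000) / (9) = -1.1852
  z = (-3 - (-2)·1.6667 - (1)·-1.1852) / (7) = 0.2169
Iteration 2:
  x = (10 - (3)·-1.1852 - (-1)·0.2169) / (6) = 2.2954
  y = (-4 - (4)·2.2954 - (-2)·0.2169) / (9) = -1.4164
  z = (-3 - (-2)·2.2954 - (1)·-1.4164) / (7) = 0.4296
Iteration 3:
  x = (10 - (3)·-1.4164 - (-1)·0.4296) / (6) = 2.4465
  y = (-4 - (4)·2.4465 - (-2)·0.4296) / (9) = -1.4363
  z = (-3 - (-2)·2.4465 - (1)·-1.4363) / (7) = 0.4756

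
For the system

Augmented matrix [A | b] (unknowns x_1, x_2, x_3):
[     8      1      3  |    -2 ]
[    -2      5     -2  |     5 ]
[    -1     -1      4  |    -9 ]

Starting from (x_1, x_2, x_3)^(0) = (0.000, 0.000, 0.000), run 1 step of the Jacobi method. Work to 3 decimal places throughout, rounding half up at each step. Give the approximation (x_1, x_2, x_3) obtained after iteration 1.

(-0.250, 1.000, -2.250)

Iteration 1:
  x_1 = (-2 - (1)·0.000 - (3)·0.000) / (8) = -0.250
  x_2 = (5 - (-2)·0.000 - (-2)·0.000) / (5) = 1.000
  x_3 = (-9 - (-1)·0.000 - (-1)·0.000) / (4) = -2.250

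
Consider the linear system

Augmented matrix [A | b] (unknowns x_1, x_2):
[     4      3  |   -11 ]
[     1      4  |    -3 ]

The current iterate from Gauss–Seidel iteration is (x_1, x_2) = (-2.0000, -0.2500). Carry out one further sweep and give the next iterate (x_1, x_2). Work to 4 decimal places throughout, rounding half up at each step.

One sweep:
  x_1 = (-11 - (3)·-0.2500) / (4) = -2.5625
  x_2 = (-3 - (1)·-2.5625) / (4) = -0.1094

(-2.5625, -0.1094)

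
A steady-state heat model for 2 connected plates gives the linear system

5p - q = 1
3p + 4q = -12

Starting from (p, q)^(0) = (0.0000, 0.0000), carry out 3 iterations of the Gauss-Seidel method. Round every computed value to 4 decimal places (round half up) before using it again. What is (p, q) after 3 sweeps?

(-0.3355, -2.7484)

Iteration 1:
  p = (1 - (-1)·0.0000) / (5) = 0.2000
  q = (-12 - (3)·0.2000) / (4) = -3.1500
Iteration 2:
  p = (1 - (-1)·-3.1500) / (5) = -0.4300
  q = (-12 - (3)·-0.4300) / (4) = -2.6775
Iteration 3:
  p = (1 - (-1)·-2.6775) / (5) = -0.3355
  q = (-12 - (3)·-0.3355) / (4) = -2.7484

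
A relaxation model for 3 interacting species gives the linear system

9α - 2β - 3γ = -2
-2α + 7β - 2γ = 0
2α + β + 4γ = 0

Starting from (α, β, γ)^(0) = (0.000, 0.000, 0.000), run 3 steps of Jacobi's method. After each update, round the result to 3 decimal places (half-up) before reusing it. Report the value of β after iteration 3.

Iteration 1:
  α = (-2 - (-2)·0.000 - (-3)·0.000) / (9) = -0.222
  β = (0 - (-2)·0.000 - (-2)·0.000) / (7) = 0.000
  γ = (0 - (2)·0.000 - (1)·0.000) / (4) = 0.000
Iteration 2:
  α = (-2 - (-2)·0.000 - (-3)·0.000) / (9) = -0.222
  β = (0 - (-2)·-0.222 - (-2)·0.000) / (7) = -0.063
  γ = (0 - (2)·-0.222 - (1)·0.000) / (4) = 0.111
Iteration 3:
  α = (-2 - (-2)·-0.063 - (-3)·0.111) / (9) = -0.199
  β = (0 - (-2)·-0.222 - (-2)·0.111) / (7) = -0.032
  γ = (0 - (2)·-0.222 - (1)·-0.063) / (4) = 0.127

-0.032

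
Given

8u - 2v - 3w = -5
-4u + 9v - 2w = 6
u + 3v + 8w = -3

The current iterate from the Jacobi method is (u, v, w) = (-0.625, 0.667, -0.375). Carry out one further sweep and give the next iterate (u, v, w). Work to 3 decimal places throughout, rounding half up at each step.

(-0.599, 0.306, -0.547)

One sweep:
  u = (-5 - (-2)·0.667 - (-3)·-0.375) / (8) = -0.599
  v = (6 - (-4)·-0.625 - (-2)·-0.375) / (9) = 0.306
  w = (-3 - (1)·-0.625 - (3)·0.667) / (8) = -0.547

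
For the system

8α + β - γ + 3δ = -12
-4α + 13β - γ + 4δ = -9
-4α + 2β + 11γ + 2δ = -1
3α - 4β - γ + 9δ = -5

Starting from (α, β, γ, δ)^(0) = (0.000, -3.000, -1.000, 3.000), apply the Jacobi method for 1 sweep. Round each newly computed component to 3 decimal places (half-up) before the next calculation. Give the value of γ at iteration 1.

-0.091

Iteration 1:
  α = (-12 - (1)·-3.000 - (-1)·-1.000 - (3)·3.000) / (8) = -2.375
  β = (-9 - (-4)·0.000 - (-1)·-1.000 - (4)·3.000) / (13) = -1.692
  γ = (-1 - (-4)·0.000 - (2)·-3.000 - (2)·3.000) / (11) = -0.091
  δ = (-5 - (3)·0.000 - (-4)·-3.000 - (-1)·-1.000) / (9) = -2.000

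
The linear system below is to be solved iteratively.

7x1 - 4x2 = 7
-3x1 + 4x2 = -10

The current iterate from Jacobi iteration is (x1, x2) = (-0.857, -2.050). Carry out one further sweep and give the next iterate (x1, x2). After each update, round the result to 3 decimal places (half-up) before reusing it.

(-0.171, -3.143)

One sweep:
  x1 = (7 - (-4)·-2.050) / (7) = -0.171
  x2 = (-10 - (-3)·-0.857) / (4) = -3.143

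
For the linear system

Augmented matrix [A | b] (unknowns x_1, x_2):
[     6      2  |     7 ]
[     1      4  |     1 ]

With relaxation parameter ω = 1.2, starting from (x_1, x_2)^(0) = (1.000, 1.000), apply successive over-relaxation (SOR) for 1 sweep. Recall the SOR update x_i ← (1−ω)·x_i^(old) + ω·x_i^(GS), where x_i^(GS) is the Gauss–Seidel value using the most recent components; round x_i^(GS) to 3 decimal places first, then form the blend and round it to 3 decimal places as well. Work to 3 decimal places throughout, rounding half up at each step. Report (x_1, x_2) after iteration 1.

(0.800, -0.140)

Iteration 1:
  x_1: GS value = (7 - (2)·1.000) / (6) = 0.833;  x_1 ← (1−ω)·1.000 + ω·0.833 = 0.800
  x_2: GS value = (1 - (1)·0.800) / (4) = 0.050;  x_2 ← (1−ω)·1.000 + ω·0.050 = -0.140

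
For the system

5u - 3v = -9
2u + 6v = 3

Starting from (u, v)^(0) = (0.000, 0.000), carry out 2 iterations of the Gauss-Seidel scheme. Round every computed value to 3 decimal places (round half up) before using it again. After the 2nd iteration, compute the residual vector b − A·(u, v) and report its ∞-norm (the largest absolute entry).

0.660

Iteration 1:
  u = (-9 - (-3)·0.000) / (5) = -1.800
  v = (3 - (2)·-1.800) / (6) = 1.100
Iteration 2:
  u = (-9 - (-3)·1.100) / (5) = -1.140
  v = (3 - (2)·-1.140) / (6) = 0.880
Residual b − A·x = (-0.660, 0.000); ∞-norm = 0.660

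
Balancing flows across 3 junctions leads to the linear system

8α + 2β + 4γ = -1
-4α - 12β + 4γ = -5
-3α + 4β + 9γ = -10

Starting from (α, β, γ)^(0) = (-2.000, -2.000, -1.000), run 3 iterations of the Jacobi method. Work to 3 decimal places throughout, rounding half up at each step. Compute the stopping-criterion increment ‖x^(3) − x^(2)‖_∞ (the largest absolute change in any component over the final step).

Iteration 1:
  α = (-1 - (2)·-2.000 - (4)·-1.000) / (8) = 0.875
  β = (-5 - (-4)·-2.000 - (4)·-1.000) / (-12) = 0.750
  γ = (-10 - (-3)·-2.000 - (4)·-2.000) / (9) = -0.889
Iteration 2:
  α = (-1 - (2)·0.750 - (4)·-0.889) / (8) = 0.132
  β = (-5 - (-4)·0.875 - (4)·-0.889) / (-12) = -0.171
  γ = (-10 - (-3)·0.875 - (4)·0.750) / (9) = -1.153
Iteration 3:
  α = (-1 - (2)·-0.171 - (4)·-1.153) / (8) = 0.494
  β = (-5 - (-4)·0.132 - (4)·-1.153) / (-12) = -0.012
  γ = (-10 - (-3)·0.132 - (4)·-0.171) / (9) = -0.991
Change: (0.362, 0.159, 0.162) → max |·| = 0.362

0.362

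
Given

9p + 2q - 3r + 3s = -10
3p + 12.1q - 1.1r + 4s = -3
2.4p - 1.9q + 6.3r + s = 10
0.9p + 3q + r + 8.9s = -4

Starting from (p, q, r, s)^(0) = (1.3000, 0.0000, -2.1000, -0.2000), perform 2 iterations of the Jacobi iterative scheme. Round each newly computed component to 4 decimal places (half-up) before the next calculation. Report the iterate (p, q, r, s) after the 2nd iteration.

(-0.4671, 0.4007, 2.0970, -0.1650)

Iteration 1:
  p = (-10 - (2)·0.0000 - (-3)·-2.1000 - (3)·-0.2000) / (9) = -1.7444
  q = (-3 - (3)·1.3000 - (-1.1)·-2.1000 - (4)·-0.2000) / (12.1) = -0.6950
  r = (10 - (2.4)·1.3000 - (-1.9)·0.0000 - (1)·-0.2000) / (6.3) = 1.1238
  s = (-4 - (0.9)·1.3000 - (3)·0.0000 - (1)·-2.1000) / (8.9) = -0.3449
Iteration 2:
  p = (-10 - (2)·-0.6950 - (-3)·1.1238 - (3)·-0.3449) / (9) = -0.4671
  q = (-3 - (3)·-1.7444 - (-1.1)·1.1238 - (4)·-0.3449) / (12.1) = 0.4007
  r = (10 - (2.4)·-1.7444 - (-1.9)·-0.6950 - (1)·-0.3449) / (6.3) = 2.0970
  s = (-4 - (0.9)·-1.7444 - (3)·-0.6950 - (1)·1.1238) / (8.9) = -0.1650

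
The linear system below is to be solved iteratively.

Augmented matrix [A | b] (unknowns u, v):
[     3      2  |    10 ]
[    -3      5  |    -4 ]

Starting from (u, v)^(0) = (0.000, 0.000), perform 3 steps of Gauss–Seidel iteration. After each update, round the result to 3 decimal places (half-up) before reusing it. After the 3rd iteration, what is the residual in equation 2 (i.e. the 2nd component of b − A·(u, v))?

Iteration 1:
  u = (10 - (2)·0.000) / (3) = 3.333
  v = (-4 - (-3)·3.333) / (5) = 1.200
Iteration 2:
  u = (10 - (2)·1.200) / (3) = 2.533
  v = (-4 - (-3)·2.533) / (5) = 0.720
Iteration 3:
  u = (10 - (2)·0.720) / (3) = 2.853
  v = (-4 - (-3)·2.853) / (5) = 0.912
Residual b − A·x = (-0.383, -0.001)

-0.001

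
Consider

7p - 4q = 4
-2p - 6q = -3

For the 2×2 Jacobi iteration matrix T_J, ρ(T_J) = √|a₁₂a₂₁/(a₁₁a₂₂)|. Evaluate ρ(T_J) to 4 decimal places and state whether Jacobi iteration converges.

0.4364

a₁₂a₂₁/(a₁₁a₂₂) = (-4)·(-2) / ((7)·(-6)) = -0.190476
ρ = √|-0.190476| = √0.190476 = 0.4364
ρ < 1, so Jacobi converges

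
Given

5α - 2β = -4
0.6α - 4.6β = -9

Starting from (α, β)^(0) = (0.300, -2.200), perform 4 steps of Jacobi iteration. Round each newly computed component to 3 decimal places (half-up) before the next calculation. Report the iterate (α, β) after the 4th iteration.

(-0.018, 1.943)

Iteration 1:
  α = (-4 - (-2)·-2.200) / (5) = -1.680
  β = (-9 - (0.6)·0.300) / (-4.6) = 1.996
Iteration 2:
  α = (-4 - (-2)·1.996) / (5) = -0.002
  β = (-9 - (0.6)·-1.680) / (-4.6) = 1.737
Iteration 3:
  α = (-4 - (-2)·1.737) / (5) = -0.105
  β = (-9 - (0.6)·-0.002) / (-4.6) = 1.956
Iteration 4:
  α = (-4 - (-2)·1.956) / (5) = -0.018
  β = (-9 - (0.6)·-0.105) / (-4.6) = 1.943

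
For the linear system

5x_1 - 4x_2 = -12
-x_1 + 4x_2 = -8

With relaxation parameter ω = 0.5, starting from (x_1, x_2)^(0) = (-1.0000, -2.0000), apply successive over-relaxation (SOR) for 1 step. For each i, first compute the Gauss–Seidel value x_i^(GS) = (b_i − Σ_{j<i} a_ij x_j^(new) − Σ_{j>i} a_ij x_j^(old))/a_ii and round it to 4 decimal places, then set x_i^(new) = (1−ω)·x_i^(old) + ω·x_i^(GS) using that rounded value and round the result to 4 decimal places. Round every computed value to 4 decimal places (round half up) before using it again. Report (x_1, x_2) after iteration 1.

(-2.5000, -2.3125)

Iteration 1:
  x_1: GS value = (-12 - (-4)·-2.0000) / (5) = -4.0000;  x_1 ← (1−ω)·-1.0000 + ω·-4.0000 = -2.5000
  x_2: GS value = (-8 - (-1)·-2.5000) / (4) = -2.6250;  x_2 ← (1−ω)·-2.0000 + ω·-2.6250 = -2.3125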